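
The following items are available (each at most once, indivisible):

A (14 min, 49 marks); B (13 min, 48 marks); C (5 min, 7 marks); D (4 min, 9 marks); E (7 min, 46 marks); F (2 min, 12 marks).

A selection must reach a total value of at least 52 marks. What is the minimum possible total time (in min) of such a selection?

9

Subsets with value ≥ 52, sorted by total time:
- E+F: time 9, value 58
- D+E: time 11, value 55
Minimum time: 9 min.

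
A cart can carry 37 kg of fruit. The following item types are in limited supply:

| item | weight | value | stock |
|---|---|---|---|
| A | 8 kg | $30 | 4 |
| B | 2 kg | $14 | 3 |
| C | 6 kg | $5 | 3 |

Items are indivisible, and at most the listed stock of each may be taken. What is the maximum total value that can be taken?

$148

Top feasible selections:
- 4×A + 2×B: weight 36, value 148
- 3×A + 3×B + 1×C: weight 36, value 137
- 4×A + 1×B: weight 34, value 134
- 3×A + 3×B: weight 30, value 132
Best: $148.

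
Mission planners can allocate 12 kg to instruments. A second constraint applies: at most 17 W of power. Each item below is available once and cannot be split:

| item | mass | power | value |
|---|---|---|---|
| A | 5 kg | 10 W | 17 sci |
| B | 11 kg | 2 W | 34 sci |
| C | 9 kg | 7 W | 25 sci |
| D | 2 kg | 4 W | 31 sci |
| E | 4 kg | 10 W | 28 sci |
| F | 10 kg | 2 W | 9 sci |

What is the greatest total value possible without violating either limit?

Feasible sets respecting both limits:
- D+E: mass 6, power 14, value 59
- C+D: mass 11, power 11, value 56
- A+D: mass 7, power 14, value 48
- D+F: mass 12, power 6, value 40
Best: 59 sci.

59 sci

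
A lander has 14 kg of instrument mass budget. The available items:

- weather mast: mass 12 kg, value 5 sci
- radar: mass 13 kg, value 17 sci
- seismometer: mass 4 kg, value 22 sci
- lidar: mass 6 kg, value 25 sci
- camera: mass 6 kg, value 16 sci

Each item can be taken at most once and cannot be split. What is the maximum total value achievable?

47 sci

Check high-value combinations within 14 kg:
- seismometer+lidar: mass 4+6=10, value 22+25=47
- lidar+camera: mass 6+6=12, value 25+16=41
- seismometer+camera: mass 4+6=10, value 22+16=38
Best: 47 sci.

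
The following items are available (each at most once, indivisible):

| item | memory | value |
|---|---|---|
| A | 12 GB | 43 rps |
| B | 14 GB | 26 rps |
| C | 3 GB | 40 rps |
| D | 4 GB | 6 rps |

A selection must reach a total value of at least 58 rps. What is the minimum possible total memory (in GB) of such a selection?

15

Subsets with value ≥ 58, sorted by total memory:
- A+C: memory 15, value 83
- B+C: memory 17, value 66
Minimum memory: 15 GB.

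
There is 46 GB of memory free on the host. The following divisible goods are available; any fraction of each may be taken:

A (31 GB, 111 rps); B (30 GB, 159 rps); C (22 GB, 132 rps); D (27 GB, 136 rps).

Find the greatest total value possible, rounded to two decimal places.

259.20

Take in order of value per unit:
- C (132/22 per unit): all 22 → value 132, running total 132.00
- B (159/30 per unit): 24 of 30 → value 24×159/30 = 127.2000, running total 259.20
Total 259.20.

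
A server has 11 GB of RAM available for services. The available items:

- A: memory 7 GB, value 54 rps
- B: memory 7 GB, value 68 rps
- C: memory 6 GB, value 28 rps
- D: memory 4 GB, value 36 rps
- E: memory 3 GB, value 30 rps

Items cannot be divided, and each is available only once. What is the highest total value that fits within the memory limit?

104 rps

Check high-value combinations within 11 GB:
- B+D: memory 7+4=11, value 68+36=104
- B+E: memory 7+3=10, value 68+30=98
- A+D: memory 7+4=11, value 54+36=90
- A+E: memory 7+3=10, value 54+30=84
- B: memory 7, value 68
Best: 104 rps.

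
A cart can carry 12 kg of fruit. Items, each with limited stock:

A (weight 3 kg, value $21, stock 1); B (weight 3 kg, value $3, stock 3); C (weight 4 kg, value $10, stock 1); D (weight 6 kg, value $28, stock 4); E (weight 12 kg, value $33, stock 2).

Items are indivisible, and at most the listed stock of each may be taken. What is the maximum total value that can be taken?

Top feasible selections:
- 2×D: weight 12, value 56
- 1×A + 1×B + 1×D: weight 12, value 52
Best: $56.

$56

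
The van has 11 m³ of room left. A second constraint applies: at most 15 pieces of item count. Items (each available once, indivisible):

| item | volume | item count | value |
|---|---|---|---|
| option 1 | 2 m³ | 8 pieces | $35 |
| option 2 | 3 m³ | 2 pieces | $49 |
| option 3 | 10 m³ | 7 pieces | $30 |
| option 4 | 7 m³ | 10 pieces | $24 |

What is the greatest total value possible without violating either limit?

$84

Feasible sets respecting both limits:
- option 1+option 2: volume 5, item count 10, value 84
- option 2+option 4: volume 10, item count 12, value 73
- option 2: volume 3, item count 2, value 49
- option 1: volume 2, item count 8, value 35
Best: $84.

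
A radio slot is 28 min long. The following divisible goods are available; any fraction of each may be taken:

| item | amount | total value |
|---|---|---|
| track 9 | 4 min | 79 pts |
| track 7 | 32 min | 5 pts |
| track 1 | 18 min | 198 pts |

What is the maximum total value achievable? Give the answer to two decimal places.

Take in order of value per unit:
- track 9 (79/4 per unit): all 4 → value 79, running total 79.00
- track 1 (198/18 per unit): all 18 → value 198, running total 277.00
- track 7 (5/32 per unit): 6 of 32 → value 6×5/32 = 0.9375, running total 277.94
Total 277.94.

277.94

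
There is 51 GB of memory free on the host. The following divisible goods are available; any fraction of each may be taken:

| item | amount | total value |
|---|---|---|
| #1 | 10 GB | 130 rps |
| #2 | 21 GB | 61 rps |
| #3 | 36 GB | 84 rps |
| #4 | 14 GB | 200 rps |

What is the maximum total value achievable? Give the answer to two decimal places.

Take in order of value per unit:
- #4 (200/14 per unit): all 14 → value 200, running total 200.00
- #1 (130/10 per unit): all 10 → value 130, running total 330.00
- #2 (61/21 per unit): all 21 → value 61, running total 391.00
- #3 (84/36 per unit): 6 of 36 → value 6×84/36 = 14.0000, running total 405.00
Total 405.00.

405.00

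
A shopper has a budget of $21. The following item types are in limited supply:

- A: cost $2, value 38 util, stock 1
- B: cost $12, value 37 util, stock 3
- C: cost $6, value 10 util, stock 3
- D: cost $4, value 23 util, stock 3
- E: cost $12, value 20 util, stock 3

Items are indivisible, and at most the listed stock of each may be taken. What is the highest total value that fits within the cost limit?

117 util

Top feasible selections:
- 1×A + 1×C + 3×D: cost 20, value 117
- 1×A + 3×D: cost 14, value 107
- 1×A + 1×B + 1×D: cost 18, value 98
- 1×A + 1×C + 2×D: cost 16, value 94
Best: 117 util.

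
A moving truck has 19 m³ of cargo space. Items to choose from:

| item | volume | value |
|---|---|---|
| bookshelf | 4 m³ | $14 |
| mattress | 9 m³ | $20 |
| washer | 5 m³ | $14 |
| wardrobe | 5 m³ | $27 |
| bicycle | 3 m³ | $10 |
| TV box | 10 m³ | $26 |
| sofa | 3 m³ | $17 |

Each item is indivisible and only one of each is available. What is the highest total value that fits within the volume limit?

This is a 0/1 knapsack; check combinations near the capacity.
- bookshelf+washer+wardrobe+sofa: volume 4+5+5+3=17, value 14+14+27+17=72
- wardrobe+TV box+sofa: volume 5+10+3=18, value 27+26+17=70
- bookshelf+wardrobe+bicycle+sofa: volume 4+5+3+3=15, value 14+27+10+17=68
- washer+wardrobe+bicycle+sofa: volume 5+5+3+3=16, value 14+27+10+17=68
- bookshelf+wardrobe+TV box: volume 4+5+10=19, value 14+27+26=67
Best: $72.

$72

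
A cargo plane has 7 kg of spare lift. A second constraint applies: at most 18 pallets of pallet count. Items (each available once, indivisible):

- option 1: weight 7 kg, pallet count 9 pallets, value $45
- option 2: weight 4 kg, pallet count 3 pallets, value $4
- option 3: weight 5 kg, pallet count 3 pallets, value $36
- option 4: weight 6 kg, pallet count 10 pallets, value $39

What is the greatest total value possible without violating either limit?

Feasible sets respecting both limits:
- option 1: weight 7, pallet count 9, value 45
- option 4: weight 6, pallet count 10, value 39
- option 3: weight 5, pallet count 3, value 36
- option 2: weight 4, pallet count 3, value 4
Best: $45.

$45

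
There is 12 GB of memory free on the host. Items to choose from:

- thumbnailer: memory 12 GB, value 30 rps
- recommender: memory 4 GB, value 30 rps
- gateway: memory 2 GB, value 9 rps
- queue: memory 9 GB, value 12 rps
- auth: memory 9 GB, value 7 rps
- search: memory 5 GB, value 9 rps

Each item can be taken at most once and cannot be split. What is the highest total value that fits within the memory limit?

48 rps

Check high-value combinations within 12 GB:
- recommender+gateway+search: memory 4+2+5=11, value 30+9+9=48
- recommender+gateway: memory 4+2=6, value 30+9=39
- recommender+search: memory 4+5=9, value 30+9=39
- recommender: memory 4, value 30
- thumbnailer: memory 12, value 30
Best: 48 rps.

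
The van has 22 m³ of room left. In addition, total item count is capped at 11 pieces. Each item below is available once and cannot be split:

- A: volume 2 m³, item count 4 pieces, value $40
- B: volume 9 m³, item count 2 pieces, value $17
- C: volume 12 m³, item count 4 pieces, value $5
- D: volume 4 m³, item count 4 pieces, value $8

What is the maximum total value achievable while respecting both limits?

$65

Feasible sets respecting both limits:
- A+B+D: volume 15, item count 10, value 65
- A+B: volume 11, item count 6, value 57
- A+D: volume 6, item count 8, value 48
Best: $65.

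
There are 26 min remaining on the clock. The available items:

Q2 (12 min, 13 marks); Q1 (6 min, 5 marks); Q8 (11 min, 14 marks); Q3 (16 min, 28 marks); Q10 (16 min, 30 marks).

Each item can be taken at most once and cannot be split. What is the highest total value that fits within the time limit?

35 marks

Check high-value combinations within 26 min:
- Q1+Q10: time 6+16=22, value 5+30=35
- Q1+Q3: time 6+16=22, value 5+28=33
- Q10: time 16, value 30
Best: 35 marks.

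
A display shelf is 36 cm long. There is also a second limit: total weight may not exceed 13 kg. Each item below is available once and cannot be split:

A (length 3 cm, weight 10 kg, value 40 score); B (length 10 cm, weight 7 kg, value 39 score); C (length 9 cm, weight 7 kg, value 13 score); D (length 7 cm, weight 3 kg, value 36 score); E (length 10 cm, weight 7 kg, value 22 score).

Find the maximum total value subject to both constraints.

Feasible sets respecting both limits:
- A+D: length 10, weight 13, value 76
- B+D: length 17, weight 10, value 75
- D+E: length 17, weight 10, value 58
Best: 76 score.

76 score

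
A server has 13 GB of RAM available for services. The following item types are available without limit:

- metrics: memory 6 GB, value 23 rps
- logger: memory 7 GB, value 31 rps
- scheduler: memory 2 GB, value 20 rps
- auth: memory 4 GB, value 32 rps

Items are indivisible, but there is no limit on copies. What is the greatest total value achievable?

120 rps

Best value-per-unit is scheduler at 20/2, and filling with it alone uses memory 6×2=12. No mix of the others beats 6×20 = 120.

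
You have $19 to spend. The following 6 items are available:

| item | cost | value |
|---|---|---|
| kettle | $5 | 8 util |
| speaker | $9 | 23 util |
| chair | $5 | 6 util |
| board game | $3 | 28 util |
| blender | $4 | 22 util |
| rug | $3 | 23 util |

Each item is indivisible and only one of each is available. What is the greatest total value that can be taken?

96 util

Check high-value combinations within $19:
- speaker+board game+blender+rug: cost 9+3+4+3=19, value 23+28+22+23=96
- kettle+board game+blender+rug: cost 5+3+4+3=15, value 8+28+22+23=81
- chair+board game+blender+rug: cost 5+3+4+3=15, value 6+28+22+23=79
- speaker+board game+rug: cost 9+3+3=15, value 23+28+23=74
- board game+blender+rug: cost 3+4+3=10, value 28+22+23=73
Best: 96 util.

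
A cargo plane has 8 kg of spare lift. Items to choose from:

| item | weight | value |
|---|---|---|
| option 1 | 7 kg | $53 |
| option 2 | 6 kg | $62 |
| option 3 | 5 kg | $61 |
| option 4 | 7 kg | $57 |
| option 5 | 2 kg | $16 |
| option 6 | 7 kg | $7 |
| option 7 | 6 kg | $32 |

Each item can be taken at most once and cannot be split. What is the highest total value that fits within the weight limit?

Check high-value combinations within 8 kg:
- option 2+option 5: weight 6+2=8, value 62+16=78
- option 3+option 5: weight 5+2=7, value 61+16=77
- option 2: weight 6, value 62
- option 3: weight 5, value 61
- option 4: weight 7, value 57
Best: $78.

$78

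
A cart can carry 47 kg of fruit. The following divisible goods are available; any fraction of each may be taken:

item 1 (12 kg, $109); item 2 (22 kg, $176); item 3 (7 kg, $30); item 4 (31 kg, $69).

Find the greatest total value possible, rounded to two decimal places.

Take in order of value per unit:
- item 1 (109/12 per unit): all 12 → value 109, running total 109.00
- item 2 (176/22 per unit): all 22 → value 176, running total 285.00
- item 3 (30/7 per unit): all 7 → value 30, running total 315.00
- item 4 (69/31 per unit): 6 of 31 → value 6×69/31 = 13.3548, running total 328.35
Total 328.35.

328.35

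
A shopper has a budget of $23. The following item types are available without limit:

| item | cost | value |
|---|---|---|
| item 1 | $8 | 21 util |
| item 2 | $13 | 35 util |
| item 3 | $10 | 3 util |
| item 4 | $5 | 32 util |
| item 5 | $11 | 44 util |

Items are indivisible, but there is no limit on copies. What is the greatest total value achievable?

Best value-per-unit is item 4 at 32/5, and filling with it alone uses cost 4×5=20. No mix of the others beats 4×32 = 128.

128 util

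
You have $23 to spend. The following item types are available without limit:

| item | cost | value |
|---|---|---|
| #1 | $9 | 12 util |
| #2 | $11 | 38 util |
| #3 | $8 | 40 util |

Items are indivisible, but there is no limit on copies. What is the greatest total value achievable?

Best value-per-unit is #3 at 40/8, and filling with it alone uses cost 2×8=16. No mix of the others beats 2×40 = 80.

80 util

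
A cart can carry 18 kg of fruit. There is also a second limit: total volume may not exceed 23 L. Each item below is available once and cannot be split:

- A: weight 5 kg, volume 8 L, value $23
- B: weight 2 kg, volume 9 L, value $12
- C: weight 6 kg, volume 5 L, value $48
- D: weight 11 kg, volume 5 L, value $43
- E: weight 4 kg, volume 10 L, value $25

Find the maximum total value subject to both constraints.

$96

Feasible sets respecting both limits:
- A+C+E: weight 15, volume 23, value 96
- C+D: weight 17, volume 10, value 91
- A+B+C: weight 13, volume 22, value 83
Best: $96.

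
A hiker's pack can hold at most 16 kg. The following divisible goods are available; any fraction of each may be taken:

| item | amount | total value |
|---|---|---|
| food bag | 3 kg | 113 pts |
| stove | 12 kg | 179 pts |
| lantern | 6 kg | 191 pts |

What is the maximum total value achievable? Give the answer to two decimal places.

408.42

Take in order of value per unit:
- food bag (113/3 per unit): all 3 → value 113, running total 113.00
- lantern (191/6 per unit): all 6 → value 191, running total 304.00
- stove (179/12 per unit): 7 of 12 → value 7×179/12 = 104.4167, running total 408.42
Total 408.42.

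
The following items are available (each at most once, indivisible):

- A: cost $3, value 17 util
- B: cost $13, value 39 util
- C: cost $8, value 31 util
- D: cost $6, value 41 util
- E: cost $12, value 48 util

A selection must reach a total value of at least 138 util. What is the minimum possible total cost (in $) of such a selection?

Subsets with value ≥ 138, sorted by total cost:
- A+B+D+E: cost 34, value 145
- B+C+D+E: cost 39, value 159
- A+B+C+D+E: cost 42, value 176
Minimum cost: 34 $.

34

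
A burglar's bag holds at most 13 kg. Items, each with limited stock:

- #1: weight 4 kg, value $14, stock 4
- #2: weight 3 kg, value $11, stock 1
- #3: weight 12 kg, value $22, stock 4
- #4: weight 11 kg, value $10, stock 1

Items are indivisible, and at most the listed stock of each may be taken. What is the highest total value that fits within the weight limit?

$42

Top feasible selections:
- 3×#1: weight 12, value 42
- 2×#1 + 1×#2: weight 11, value 39
Best: $42.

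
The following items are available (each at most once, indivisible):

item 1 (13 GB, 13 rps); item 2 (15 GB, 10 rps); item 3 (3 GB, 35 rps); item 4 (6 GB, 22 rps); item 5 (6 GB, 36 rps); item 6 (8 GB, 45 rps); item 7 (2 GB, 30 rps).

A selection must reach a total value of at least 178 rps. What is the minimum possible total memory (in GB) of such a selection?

38

Subsets with value ≥ 178, sorted by total memory:
- item 1+item 3+item 4+item 5+item 6+item 7: memory 38, value 181
- item 2+item 3+item 4+item 5+item 6+item 7: memory 40, value 178
Minimum memory: 38 GB.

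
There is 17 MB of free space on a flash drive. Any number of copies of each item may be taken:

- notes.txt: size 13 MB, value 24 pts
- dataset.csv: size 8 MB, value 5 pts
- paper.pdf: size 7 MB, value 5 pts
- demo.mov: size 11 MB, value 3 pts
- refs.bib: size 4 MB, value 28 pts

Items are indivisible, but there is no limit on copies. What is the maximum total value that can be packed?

Best value-per-unit is refs.bib at 28/4, and filling with it alone uses size 4×4=16. No mix of the others beats 4×28 = 112.

112 pts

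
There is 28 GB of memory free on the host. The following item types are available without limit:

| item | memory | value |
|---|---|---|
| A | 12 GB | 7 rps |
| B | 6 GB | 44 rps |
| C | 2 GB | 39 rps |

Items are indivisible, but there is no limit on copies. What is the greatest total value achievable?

546 rps

Best value-per-unit is C at 39/2, and filling with it alone uses memory 14×2=28. No mix of the others beats 14×39 = 546.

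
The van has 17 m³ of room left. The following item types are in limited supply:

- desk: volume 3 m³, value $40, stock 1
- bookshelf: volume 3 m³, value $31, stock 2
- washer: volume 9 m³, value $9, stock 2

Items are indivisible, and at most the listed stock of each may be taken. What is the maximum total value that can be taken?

$102

Best selections within volume 17 and stock limits:
- 1×desk + 2×bookshelf: volume 9, value 102
- 1×desk + 1×bookshelf + 1×washer: volume 15, value 80
- 1×desk + 1×bookshelf: volume 6, value 71
- 2×bookshelf + 1×washer: volume 15, value 71
Best: $102.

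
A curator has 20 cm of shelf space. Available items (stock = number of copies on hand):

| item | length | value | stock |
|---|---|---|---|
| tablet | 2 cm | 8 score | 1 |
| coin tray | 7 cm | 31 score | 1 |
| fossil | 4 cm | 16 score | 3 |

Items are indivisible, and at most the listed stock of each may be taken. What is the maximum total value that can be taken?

79 score

Best selections within length 20 and stock limits:
- 1×coin tray + 3×fossil: length 19, value 79
- 1×tablet + 1×coin tray + 2×fossil: length 17, value 71
- 1×coin tray + 2×fossil: length 15, value 63
- 1×tablet + 3×fossil: length 14, value 56
Best: 79 score.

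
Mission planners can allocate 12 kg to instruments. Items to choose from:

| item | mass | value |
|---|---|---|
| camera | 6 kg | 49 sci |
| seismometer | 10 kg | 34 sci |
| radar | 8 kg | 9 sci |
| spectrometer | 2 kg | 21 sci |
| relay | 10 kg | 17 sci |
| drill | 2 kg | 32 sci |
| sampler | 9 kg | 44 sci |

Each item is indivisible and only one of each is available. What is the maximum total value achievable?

102 sci

This is a 0/1 knapsack; check combinations near the capacity.
- camera+spectrometer+drill: mass 6+2+2=10, value 49+21+32=102
- camera+drill: mass 6+2=8, value 49+32=81
- drill+sampler: mass 2+9=11, value 32+44=76
Best: 102 sci.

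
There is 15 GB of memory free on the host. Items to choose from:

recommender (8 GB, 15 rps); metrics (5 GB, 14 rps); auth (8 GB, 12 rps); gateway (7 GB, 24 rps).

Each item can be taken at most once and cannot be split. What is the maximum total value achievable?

This is a 0/1 knapsack; check combinations near the capacity.
- recommender+gateway: memory 8+7=15, value 15+24=39
- metrics+gateway: memory 5+7=12, value 14+24=38
- auth+gateway: memory 8+7=15, value 12+24=36
Best: 39 rps.

39 rps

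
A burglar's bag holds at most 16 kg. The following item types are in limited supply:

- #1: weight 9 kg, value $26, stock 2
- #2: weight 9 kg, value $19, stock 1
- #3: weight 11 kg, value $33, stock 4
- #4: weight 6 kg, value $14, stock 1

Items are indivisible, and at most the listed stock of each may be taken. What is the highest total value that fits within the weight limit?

Best selections within weight 16 and stock limits:
- 1×#1 + 1×#4: weight 15, value 40
- 1×#3: weight 11, value 33
- 1×#2 + 1×#4: weight 15, value 33
- 1×#1: weight 9, value 26
Best: $40.

$40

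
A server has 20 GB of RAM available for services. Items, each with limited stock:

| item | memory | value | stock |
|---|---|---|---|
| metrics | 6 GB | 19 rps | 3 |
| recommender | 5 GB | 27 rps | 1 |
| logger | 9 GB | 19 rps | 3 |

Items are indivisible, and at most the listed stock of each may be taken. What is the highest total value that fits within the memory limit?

Best selections within memory 20 and stock limits:
- 2×metrics + 1×recommender: memory 17, value 65
- 1×metrics + 1×recommender + 1×logger: memory 20, value 65
- 3×metrics: memory 18, value 57
- 1×metrics + 1×recommender: memory 11, value 46
Best: 65 rps.

65 rps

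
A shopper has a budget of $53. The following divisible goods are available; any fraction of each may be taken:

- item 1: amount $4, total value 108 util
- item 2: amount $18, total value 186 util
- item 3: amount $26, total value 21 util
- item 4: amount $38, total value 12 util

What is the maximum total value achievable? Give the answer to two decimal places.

Take in order of value per unit:
- item 1 (108/4 per unit): all 4 → value 108, running total 108.00
- item 2 (186/18 per unit): all 18 → value 186, running total 294.00
- item 3 (21/26 per unit): all 26 → value 21, running total 315.00
- item 4 (12/38 per unit): 5 of 38 → value 5×12/38 = 1.5789, running total 316.58
Total 316.58.

316.58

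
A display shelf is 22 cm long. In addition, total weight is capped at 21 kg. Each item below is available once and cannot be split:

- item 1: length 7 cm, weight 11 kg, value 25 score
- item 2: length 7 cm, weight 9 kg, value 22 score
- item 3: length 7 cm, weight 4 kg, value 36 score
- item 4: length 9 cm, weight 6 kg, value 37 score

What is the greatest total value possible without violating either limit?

Feasible sets respecting both limits:
- item 3+item 4: length 16, weight 10, value 73
- item 1+item 4: length 16, weight 17, value 62
- item 1+item 3: length 14, weight 15, value 61
- item 2+item 4: length 16, weight 15, value 59
Best: 73 score.

73 score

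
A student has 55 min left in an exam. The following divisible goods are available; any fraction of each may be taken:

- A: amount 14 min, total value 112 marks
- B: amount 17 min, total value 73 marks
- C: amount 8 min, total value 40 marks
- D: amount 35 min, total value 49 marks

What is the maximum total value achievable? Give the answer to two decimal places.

Take in order of value per unit:
- A (112/14 per unit): all 14 → value 112, running total 112.00
- C (40/8 per unit): all 8 → value 40, running total 152.00
- B (73/17 per unit): all 17 → value 73, running total 225.00
- D (49/35 per unit): 16 of 35 → value 16×49/35 = 22.4000, running total 247.40
Total 247.40.

247.40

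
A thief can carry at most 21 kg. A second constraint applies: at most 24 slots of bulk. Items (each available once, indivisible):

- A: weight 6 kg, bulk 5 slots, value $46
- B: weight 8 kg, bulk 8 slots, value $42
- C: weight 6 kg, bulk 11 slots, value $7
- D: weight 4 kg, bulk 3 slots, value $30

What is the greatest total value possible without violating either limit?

Feasible sets respecting both limits:
- A+B+D: weight 18, bulk 16, value 118
- A+B+C: weight 20, bulk 24, value 95
- A+B: weight 14, bulk 13, value 88
- A+C+D: weight 16, bulk 19, value 83
Best: $118.

$118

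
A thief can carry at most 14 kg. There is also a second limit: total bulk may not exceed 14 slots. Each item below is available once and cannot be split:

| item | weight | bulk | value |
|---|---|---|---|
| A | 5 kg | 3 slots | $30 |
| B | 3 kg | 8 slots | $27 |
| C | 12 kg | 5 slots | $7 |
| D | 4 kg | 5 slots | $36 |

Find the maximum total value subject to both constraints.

Feasible sets respecting both limits:
- A+D: weight 9, bulk 8, value 66
- B+D: weight 7, bulk 13, value 63
- A+B: weight 8, bulk 11, value 57
- D: weight 4, bulk 5, value 36
Best: $66.

$66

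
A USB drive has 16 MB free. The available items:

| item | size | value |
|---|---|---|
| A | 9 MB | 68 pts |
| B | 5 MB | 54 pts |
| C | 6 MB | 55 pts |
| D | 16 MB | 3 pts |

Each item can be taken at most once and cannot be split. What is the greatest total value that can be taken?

Check high-value combinations within 16 MB:
- A+C: size 9+6=15, value 68+55=123
- A+B: size 9+5=14, value 68+54=122
- B+C: size 5+6=11, value 54+55=109
- A: size 9, value 68
Best: 123 pts.

123 pts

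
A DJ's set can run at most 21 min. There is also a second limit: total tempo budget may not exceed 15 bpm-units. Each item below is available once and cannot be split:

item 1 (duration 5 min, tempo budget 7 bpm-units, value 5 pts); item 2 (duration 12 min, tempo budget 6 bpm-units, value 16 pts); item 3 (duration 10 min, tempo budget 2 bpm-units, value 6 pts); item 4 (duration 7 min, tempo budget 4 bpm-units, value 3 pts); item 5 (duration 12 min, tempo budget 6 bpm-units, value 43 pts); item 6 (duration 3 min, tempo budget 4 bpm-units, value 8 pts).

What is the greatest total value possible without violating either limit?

Feasible sets respecting both limits:
- item 5+item 6: duration 15, tempo budget 10, value 51
- item 1+item 5: duration 17, tempo budget 13, value 48
- item 4+item 5: duration 19, tempo budget 10, value 46
- item 5: duration 12, tempo budget 6, value 43
Best: 51 pts.

51 pts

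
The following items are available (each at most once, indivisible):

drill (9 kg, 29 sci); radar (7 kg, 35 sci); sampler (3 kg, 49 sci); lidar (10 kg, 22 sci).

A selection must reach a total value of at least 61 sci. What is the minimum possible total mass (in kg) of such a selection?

10

Subsets with value ≥ 61, sorted by total mass:
- radar+sampler: mass 10, value 84
- drill+sampler: mass 12, value 78
- sampler+lidar: mass 13, value 71
- drill+radar: mass 16, value 64
Minimum mass: 10 kg.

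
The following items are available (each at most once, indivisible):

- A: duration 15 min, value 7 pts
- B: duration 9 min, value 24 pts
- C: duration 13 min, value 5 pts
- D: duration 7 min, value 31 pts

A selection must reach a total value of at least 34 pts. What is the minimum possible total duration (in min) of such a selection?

Subsets with value ≥ 34, sorted by total duration:
- B+D: duration 16, value 55
- C+D: duration 20, value 36
- A+D: duration 22, value 38
- B+C+D: duration 29, value 60
Minimum duration: 16 min.

16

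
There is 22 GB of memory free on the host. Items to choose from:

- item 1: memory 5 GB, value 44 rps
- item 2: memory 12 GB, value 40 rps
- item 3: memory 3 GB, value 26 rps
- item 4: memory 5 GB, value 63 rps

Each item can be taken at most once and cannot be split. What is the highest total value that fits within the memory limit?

147 rps

Check high-value combinations within 22 GB:
- item 1+item 2+item 4: memory 5+12+5=22, value 44+40+63=147
- item 1+item 3+item 4: memory 5+3+5=13, value 44+26+63=133
- item 2+item 3+item 4: memory 12+3+5=20, value 40+26+63=129
- item 1+item 2+item 3: memory 5+12+3=20, value 44+40+26=110
- item 1+item 4: memory 5+5=10, value 44+63=107
Best: 147 rps.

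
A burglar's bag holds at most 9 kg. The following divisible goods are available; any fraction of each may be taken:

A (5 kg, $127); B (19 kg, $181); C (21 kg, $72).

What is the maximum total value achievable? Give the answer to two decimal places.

165.11

Take in order of value per unit:
- A (127/5 per unit): all 5 → value 127, running total 127.00
- B (181/19 per unit): 4 of 19 → value 4×181/19 = 38.1053, running total 165.11
Total 165.11.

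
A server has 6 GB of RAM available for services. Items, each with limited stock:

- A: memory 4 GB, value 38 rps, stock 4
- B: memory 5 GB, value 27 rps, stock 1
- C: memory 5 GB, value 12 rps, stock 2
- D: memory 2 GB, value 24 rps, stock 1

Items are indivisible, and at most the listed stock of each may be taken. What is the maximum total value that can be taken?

Best selections within memory 6 and stock limits:
- 1×A + 1×D: memory 6, value 62
- 1×A: memory 4, value 38
Best: 62 rps.

62 rps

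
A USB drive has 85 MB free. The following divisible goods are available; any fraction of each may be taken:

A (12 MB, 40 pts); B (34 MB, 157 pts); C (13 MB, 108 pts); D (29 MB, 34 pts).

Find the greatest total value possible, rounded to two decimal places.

335.48

Take in order of value per unit:
- C (108/13 per unit): all 13 → value 108, running total 108.00
- B (157/34 per unit): all 34 → value 157, running total 265.00
- A (40/12 per unit): all 12 → value 40, running total 305.00
- D (34/29 per unit): 26 of 29 → value 26×34/29 = 30.4828, running total 335.48
Total 335.48.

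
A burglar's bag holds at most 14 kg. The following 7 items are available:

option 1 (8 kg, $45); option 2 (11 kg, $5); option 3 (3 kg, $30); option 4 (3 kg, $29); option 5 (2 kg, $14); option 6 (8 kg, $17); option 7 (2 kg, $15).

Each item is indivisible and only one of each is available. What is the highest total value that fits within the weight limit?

Check high-value combinations within 14 kg:
- option 1+option 3+option 4: weight 8+3+3=14, value 45+30+29=104
- option 1+option 3+option 7: weight 8+3+2=13, value 45+30+15=90
- option 1+option 3+option 5: weight 8+3+2=13, value 45+30+14=89
Best: $104.

$104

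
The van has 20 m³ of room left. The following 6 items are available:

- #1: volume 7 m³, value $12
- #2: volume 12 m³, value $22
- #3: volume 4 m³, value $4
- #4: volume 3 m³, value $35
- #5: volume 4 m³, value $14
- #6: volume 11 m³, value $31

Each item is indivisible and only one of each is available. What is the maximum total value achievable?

Check high-value combinations within 20 m³:
- #4+#5+#6: volume 3+4+11=18, value 35+14+31=80
- #2+#4+#5: volume 12+3+4=19, value 22+35+14=71
- #3+#4+#6: volume 4+3+11=18, value 4+35+31=70
- #4+#6: volume 3+11=14, value 35+31=66
- #1+#3+#4+#5: volume 7+4+3+4=18, value 12+4+35+14=65
Best: $80.

$80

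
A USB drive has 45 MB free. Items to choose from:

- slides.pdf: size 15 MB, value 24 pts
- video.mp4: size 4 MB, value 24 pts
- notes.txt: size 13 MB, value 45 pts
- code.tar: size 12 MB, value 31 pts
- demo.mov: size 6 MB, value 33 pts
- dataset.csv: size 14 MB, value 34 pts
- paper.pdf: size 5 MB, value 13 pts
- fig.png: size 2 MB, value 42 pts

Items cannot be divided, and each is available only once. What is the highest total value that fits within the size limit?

This is a 0/1 knapsack; check combinations near the capacity.
- video.mp4+notes.txt+demo.mov+dataset.csv+paper.pdf+fig.png: size 4+13+6+14+5+2=44, value 24+45+33+34+13+42=191
- video.mp4+notes.txt+code.tar+demo.mov+paper.pdf+fig.png: size 4+13+12+6+5+2=42, value 24+45+31+33+13+42=188
- slides.pdf+video.mp4+notes.txt+demo.mov+paper.pdf+fig.png: size 15+4+13+6+5+2=45, value 24+24+45+33+13+42=181
Best: 191 pts.

191 pts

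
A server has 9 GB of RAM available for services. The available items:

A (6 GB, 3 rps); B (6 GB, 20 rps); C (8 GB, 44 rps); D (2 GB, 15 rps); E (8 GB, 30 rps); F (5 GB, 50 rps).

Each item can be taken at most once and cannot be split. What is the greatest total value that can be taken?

65 rps

Check high-value combinations within 9 GB:
- D+F: memory 2+5=7, value 15+50=65
- F: memory 5, value 50
- C: memory 8, value 44
- B+D: memory 6+2=8, value 20+15=35
- E: memory 8, value 30
Best: 65 rps.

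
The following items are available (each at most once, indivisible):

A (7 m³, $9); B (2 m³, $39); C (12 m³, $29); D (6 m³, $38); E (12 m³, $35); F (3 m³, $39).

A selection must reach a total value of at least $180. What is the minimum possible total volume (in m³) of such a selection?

Subsets with value ≥ 180, sorted by total volume:
- B+C+D+E+F: volume 35, value 180
- A+B+C+D+E+F: volume 42, value 189
Minimum volume: 35 m³.

35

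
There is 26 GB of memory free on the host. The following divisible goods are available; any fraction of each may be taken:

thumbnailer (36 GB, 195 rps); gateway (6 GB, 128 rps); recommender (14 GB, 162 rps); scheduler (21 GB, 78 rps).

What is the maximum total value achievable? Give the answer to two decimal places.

Take in order of value per unit:
- gateway (128/6 per unit): all 6 → value 128, running total 128.00
- recommender (162/14 per unit): all 14 → value 162, running total 290.00
- thumbnailer (195/36 per unit): 6 of 36 → value 6×195/36 = 32.5000, running total 322.50
Total 322.50.

322.50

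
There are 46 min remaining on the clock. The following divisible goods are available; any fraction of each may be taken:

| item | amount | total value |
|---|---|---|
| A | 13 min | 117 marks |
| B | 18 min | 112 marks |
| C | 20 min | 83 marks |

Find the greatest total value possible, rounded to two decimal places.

291.25

Take in order of value per unit:
- A (117/13 per unit): all 13 → value 117, running total 117.00
- B (112/18 per unit): all 18 → value 112, running total 229.00
- C (83/20 per unit): 15 of 20 → value 15×83/20 = 62.2500, running total 291.25
Total 291.25.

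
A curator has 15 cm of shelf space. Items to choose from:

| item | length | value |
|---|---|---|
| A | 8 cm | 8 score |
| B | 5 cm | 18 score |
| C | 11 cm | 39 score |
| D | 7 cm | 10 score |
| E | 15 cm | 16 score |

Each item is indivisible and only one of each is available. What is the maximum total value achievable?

This is a 0/1 knapsack; check combinations near the capacity.
- C: length 11, value 39
- B+D: length 5+7=12, value 18+10=28
- A+B: length 8+5=13, value 8+18=26
Best: 39 score.

39 score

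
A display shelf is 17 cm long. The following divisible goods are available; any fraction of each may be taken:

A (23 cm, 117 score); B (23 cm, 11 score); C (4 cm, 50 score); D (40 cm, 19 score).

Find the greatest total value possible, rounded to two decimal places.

Take in order of value per unit:
- C (50/4 per unit): all 4 → value 50, running total 50.00
- A (117/23 per unit): 13 of 23 → value 13×117/23 = 66.1304, running total 116.13
Total 116.13.

116.13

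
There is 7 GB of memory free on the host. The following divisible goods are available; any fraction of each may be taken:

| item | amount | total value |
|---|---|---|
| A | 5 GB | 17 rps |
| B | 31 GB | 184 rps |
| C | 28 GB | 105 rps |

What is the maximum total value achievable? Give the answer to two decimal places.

41.55

Take in order of value per unit:
- B (184/31 per unit): 7 of 31 → value 7×184/31 = 41.5484, running total 41.55
Total 41.55.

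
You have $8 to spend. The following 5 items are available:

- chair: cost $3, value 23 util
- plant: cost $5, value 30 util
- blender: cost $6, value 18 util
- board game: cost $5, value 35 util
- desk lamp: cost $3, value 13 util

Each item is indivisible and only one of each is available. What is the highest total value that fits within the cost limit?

58 util

This is a 0/1 knapsack; check combinations near the capacity.
- chair+board game: cost 3+5=8, value 23+35=58
- chair+plant: cost 3+5=8, value 23+30=53
- board game+desk lamp: cost 5+3=8, value 35+13=48
- plant+desk lamp: cost 5+3=8, value 30+13=43
- chair+desk lamp: cost 3+3=6, value 23+13=36
Best: 58 util.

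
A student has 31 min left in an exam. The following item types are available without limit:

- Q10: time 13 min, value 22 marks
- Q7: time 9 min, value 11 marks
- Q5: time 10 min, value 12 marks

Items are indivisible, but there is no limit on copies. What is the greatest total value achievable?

Best value-per-unit is Q10 at 22/13, and filling with it alone uses time 2×13=26. No mix of the others beats 2×22 = 44.

44 marks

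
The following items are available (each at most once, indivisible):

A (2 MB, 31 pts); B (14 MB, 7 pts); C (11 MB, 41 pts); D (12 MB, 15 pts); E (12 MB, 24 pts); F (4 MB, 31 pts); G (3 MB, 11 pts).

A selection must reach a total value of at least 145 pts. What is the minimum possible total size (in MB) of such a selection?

Subsets with value ≥ 145, sorted by total size:
- A+C+D+E+F+G: size 44, value 153
- A+B+C+E+F+G: size 46, value 145
- A+B+C+D+E+F: size 55, value 149
- A+B+C+D+E+F+G: size 58, value 160
Minimum size: 44 MB.

44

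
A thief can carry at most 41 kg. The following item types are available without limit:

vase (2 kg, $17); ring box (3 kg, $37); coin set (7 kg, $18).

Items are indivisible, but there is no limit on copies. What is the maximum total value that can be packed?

$498

Best value-per-unit is ring box at 37/3; filling with it alone gives 13×37 = 481.
Optimal mix: 1×vase + 13×ring box → weight 41, value 498.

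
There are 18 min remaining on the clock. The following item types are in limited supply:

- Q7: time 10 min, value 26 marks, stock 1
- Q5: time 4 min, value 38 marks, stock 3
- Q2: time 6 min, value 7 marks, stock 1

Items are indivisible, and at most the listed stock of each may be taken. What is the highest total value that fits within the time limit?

121 marks

Top feasible selections:
- 3×Q5 + 1×Q2: time 18, value 121
- 3×Q5: time 12, value 114
- 1×Q7 + 2×Q5: time 18, value 102
- 2×Q5 + 1×Q2: time 14, value 83
Best: 121 marks.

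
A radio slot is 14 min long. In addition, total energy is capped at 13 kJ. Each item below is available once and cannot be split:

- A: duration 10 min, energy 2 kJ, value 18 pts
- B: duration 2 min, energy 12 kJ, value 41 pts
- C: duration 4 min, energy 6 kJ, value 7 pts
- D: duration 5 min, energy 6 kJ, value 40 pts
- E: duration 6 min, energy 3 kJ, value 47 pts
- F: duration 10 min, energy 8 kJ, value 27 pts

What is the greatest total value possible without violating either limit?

Feasible sets respecting both limits:
- D+E: duration 11, energy 9, value 87
- C+E: duration 10, energy 9, value 54
- C+D: duration 9, energy 12, value 47
- E: duration 6, energy 3, value 47
Best: 87 pts.

87 pts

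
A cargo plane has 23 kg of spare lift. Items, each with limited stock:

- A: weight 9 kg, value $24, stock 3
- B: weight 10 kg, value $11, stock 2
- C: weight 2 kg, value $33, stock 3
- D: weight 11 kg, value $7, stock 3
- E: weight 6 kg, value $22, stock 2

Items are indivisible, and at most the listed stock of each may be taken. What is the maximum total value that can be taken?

Top feasible selections:
- 1×A + 3×C + 1×E: weight 21, value 145
- 3×C + 2×E: weight 18, value 143
- 1×B + 3×C + 1×E: weight 22, value 132
Best: $145.

$145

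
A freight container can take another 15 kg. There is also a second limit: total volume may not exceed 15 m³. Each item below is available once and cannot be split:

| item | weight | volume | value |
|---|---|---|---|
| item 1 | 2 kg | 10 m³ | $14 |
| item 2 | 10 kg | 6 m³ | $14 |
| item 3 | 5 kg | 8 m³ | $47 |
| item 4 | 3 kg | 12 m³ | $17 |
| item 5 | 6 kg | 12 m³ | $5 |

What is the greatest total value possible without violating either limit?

$61

Feasible sets respecting both limits:
- item 2+item 3: weight 15, volume 14, value 61
- item 3: weight 5, volume 8, value 47
- item 4: weight 3, volume 12, value 17
Best: $61.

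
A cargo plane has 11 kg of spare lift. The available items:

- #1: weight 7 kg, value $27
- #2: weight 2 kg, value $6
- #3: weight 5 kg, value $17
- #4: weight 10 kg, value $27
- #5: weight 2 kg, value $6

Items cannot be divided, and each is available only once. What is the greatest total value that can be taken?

$39

Check high-value combinations within 11 kg:
- #1+#2+#5: weight 7+2+2=11, value 27+6+6=39
- #1+#2: weight 7+2=9, value 27+6=33
- #1+#5: weight 7+2=9, value 27+6=33
- #2+#3+#5: weight 2+5+2=9, value 6+17+6=29
Best: $39.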